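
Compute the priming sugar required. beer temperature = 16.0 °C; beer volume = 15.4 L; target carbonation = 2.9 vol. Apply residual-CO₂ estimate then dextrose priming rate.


residual = 14.695·(0.01821 + 0.09011·e^(−0.04·T));  sugar = (target − residual)·4.0·V
residual = 14.695·(0.01821 + 0.09011·e^(−0.04·16.0)) = 0.9658
sugar = (2.9 − 0.9658)·4.0·15.4

119.1456 g


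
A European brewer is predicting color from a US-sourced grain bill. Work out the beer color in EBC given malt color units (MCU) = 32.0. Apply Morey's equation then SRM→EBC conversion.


SRM = 1.4922·MCU^0.6859;  EBC = SRM·1.97
SRM = 1.4922·32.0^0.6859 = 16.0772
EBC = 16.0772·1.97

31.6720 EBC


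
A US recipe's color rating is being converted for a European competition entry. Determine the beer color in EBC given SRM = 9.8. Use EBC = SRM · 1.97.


EBC = 9.8 · 1.97

19.3060 EBC


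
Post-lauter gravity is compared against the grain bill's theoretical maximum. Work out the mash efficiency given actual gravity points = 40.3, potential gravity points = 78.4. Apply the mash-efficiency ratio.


efficiency = actual / potential × 100
efficiency = 40.3 / 78.4 × 100

51.4031 %


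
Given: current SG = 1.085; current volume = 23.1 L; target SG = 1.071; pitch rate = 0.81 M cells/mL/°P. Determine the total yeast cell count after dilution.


V_w = V·((SG_c−1)/(SG_t−1)−1);  °P = 259 − 259/SG_t;  cells = rate·(V+V_w)·°P
V_w = 23.1·((1.085−1)/(1.071−1)−1) = 4.5549
V_final = 23.1 + 4.5549 = 27.6549
°P = 259 − 259/1.071 = 17.1699
cells = 0.81·27.6549·17.1699

384.6150 billion cells


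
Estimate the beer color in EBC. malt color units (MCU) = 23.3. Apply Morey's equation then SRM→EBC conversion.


SRM = 1.4922·MCU^0.6859;  EBC = SRM·1.97
SRM = 1.4922·23.3^0.6859 = 12.9329
EBC = 12.9329·1.97

25.4778 EBC


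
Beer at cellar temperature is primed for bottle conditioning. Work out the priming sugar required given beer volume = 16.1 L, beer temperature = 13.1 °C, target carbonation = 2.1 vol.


residual = 14.695·(0.01821 + 0.09011·e^(−0.04·T));  sugar = (target − residual)·4.0·V
residual = 14.695·(0.01821 + 0.09011·e^(−0.04·13.1)) = 1.0517
sugar = (2.1 − 1.0517)·4.0·16.1

67.5107 g


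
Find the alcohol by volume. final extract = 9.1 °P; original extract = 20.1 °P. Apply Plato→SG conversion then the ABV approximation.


SG = 259/(259 − P);  ABV = (OG − FG)·131.25
OG = 259/(259 − 20.1) = 1.0841
FG = 259/(259 − 9.1) = 1.0364
ABV = (1.0841 − 1.0364)·131.25

6.2634 % ABV


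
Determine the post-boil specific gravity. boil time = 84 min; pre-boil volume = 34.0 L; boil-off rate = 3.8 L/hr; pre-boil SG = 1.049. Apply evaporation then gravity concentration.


V_post = V_pre − rate·(t/60);  SG_post = 1 + (SG_pre−1)·V_pre/V_post
V_post = 34.0 − 3.8·(84/60) = 28.6800
SG_post = 1 + (1.049 − 1)·34.0/28.6800

1.0581


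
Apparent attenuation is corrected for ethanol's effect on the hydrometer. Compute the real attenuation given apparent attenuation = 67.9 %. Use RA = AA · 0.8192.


RA = 67.9 · 0.8192

55.6237 %


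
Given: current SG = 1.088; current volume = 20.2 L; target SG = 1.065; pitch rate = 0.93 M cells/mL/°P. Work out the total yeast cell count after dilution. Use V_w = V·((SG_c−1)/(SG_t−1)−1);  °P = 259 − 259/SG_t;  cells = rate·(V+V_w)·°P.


V_w = 20.2·((1.088−1)/(1.065−1)−1) = 7.1477
V_final = 20.2 + 7.1477 = 27.3477
°P = 259 − 259/1.065 = 15.8075
cells = 0.93·27.3477·15.8075

402.0380 billion cells


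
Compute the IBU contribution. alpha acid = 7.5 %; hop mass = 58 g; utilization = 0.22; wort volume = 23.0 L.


IBU = (α/100)·mass·U·1000 / V
IBU = (7.5/100)·58·0.22·1000 / 23.0

41.6087 IBU


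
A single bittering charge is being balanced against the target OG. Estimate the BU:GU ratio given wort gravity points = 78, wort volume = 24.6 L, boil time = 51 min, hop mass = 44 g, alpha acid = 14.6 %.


U = 1.65·0.000125^(GP/1000)·(1−e^(−0.04t))/4.15;  IBU = (α/100)·m·U·1000/V;  BU:GU = IBU/GP
U = 1.65·0.000125^(78/1000)·(1−e^(−0.04·51))/4.15 = 0.1716
IBU = (14.6/100)·44·0.1716·1000/24.6 = 44.8095
BU:GU = 44.8095/78

0.5745


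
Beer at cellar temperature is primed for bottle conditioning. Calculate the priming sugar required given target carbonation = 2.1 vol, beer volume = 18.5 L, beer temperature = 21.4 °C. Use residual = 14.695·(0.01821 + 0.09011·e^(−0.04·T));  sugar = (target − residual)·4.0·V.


residual = 14.695·(0.01821 + 0.09011·e^(−0.04·21.4)) = 0.8302
sugar = (2.1 − 0.8302)·4.0·18.5

93.9668 g


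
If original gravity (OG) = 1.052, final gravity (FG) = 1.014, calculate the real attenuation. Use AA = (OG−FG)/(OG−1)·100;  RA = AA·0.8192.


AA = (1.052 − 1.014)/(1.052 − 1)·100 = 73.0769
RA = 73.0769·0.8192

59.8646 %


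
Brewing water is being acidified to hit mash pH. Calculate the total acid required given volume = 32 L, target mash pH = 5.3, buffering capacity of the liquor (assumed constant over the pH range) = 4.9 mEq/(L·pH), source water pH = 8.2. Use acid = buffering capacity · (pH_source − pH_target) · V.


acid = 4.9 · (8.2 − 5.3) · 32

454.7200 mEq


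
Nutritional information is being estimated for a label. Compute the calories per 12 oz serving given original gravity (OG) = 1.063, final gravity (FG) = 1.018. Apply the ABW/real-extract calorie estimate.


ABW = (OG−FG)·131.25·0.79/FG;  °P = 259 − 259/SG (for OG→OE and FG→AE);  RE = 0.1808·OE + 0.8192·AE;  Cal = (6.9·ABW + 4·(RE−0.1))·FG·3.55
ABW = (1.063 − 1.018)·131.25·0.79/1.018 = 4.5834
OE = 259 − 259/1.063 = 15.3500 °P
AE = 259 − 259/1.018 = 4.5796 °P
RE = 0.1808·15.3500 + 0.8192·4.5796 = 6.5269 °P
Cal = (6.9·4.5834 + 4·(6.5269−0.1))·1.018·3.55

207.1962 kcal


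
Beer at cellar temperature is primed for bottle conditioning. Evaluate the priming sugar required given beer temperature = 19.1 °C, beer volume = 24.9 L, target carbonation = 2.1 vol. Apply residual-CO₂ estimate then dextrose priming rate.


residual = 14.695·(0.01821 + 0.09011·e^(−0.04·T));  sugar = (target − residual)·4.0·V
residual = 14.695·(0.01821 + 0.09011·e^(−0.04·19.1)) = 0.8844
sugar = (2.1 − 0.8844)·4.0·24.9

121.0746 g


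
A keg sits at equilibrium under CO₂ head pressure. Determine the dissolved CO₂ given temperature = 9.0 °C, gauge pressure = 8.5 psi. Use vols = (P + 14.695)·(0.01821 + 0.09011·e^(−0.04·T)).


vols = (8.5 + 14.695)·(0.01821 + 0.09011·e^(−0.04·9.0))

1.8806 volumes


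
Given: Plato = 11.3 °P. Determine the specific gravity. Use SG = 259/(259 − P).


SG = 259/(259 − 11.3)

1.0456


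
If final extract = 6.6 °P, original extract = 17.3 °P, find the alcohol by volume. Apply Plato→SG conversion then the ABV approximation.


SG = 259/(259 − P);  ABV = (OG − FG)·131.25
OG = 259/(259 − 17.3) = 1.0716
FG = 259/(259 − 6.6) = 1.0261
ABV = (1.0716 − 1.0261)·131.25

5.9623 % ABV


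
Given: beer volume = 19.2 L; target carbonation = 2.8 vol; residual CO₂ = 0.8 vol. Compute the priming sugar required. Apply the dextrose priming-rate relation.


sugar = (target − residual)·4.0·V
sugar = (2.8 − 0.8)·4.0·19.2

153.6000 g


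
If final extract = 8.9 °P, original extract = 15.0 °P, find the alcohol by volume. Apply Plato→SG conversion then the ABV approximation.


SG = 259/(259 − P);  ABV = (OG − FG)·131.25
OG = 259/(259 − 15.0) = 1.0615
FG = 259/(259 − 8.9) = 1.0356
ABV = (1.0615 − 1.0356)·131.25

3.3980 % ABV


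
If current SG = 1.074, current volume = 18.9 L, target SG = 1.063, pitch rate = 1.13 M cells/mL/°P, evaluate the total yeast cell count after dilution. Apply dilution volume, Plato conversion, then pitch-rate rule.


V_w = V·((SG_c−1)/(SG_t−1)−1);  °P = 259 − 259/SG_t;  cells = rate·(V+V_w)·°P
V_w = 18.9·((1.074−1)/(1.063−1)−1) = 3.3000
V_final = 18.9 + 3.3000 = 22.2000
°P = 259 − 259/1.063 = 15.3500
cells = 1.13·22.2000·15.3500

385.0689 billion cells


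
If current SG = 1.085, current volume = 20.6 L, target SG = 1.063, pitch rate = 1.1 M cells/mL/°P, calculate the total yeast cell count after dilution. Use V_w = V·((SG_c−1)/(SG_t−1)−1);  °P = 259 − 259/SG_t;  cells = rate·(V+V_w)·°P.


V_w = 20.6·((1.085−1)/(1.063−1)−1) = 7.1937
V_final = 20.6 + 7.1937 = 27.7937
°P = 259 − 259/1.063 = 15.3500
cells = 1.1·27.7937·15.3500

469.2944 billion cells


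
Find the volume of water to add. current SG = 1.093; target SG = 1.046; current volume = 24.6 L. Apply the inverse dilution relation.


V_water = V·((SG_curr − 1)/(SG_target − 1) − 1)
V_water = 24.6·((1.093 − 1)/(1.046 − 1) − 1)

25.1348 L


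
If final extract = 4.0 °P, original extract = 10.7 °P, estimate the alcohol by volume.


SG = 259/(259 − P);  ABV = (OG − FG)·131.25
OG = 259/(259 − 10.7) = 1.0431
FG = 259/(259 − 4.0) = 1.0157
ABV = (1.0431 − 1.0157)·131.25

3.5971 % ABV


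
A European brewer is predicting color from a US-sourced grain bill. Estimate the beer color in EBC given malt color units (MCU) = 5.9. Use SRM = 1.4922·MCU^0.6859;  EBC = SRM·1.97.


SRM = 1.4922·5.9^0.6859 = 5.0414
EBC = 5.0414·1.97

9.9316 EBC


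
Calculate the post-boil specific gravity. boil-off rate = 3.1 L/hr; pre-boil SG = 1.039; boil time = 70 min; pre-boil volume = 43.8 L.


V_post = V_pre − rate·(t/60);  SG_post = 1 + (SG_pre−1)·V_pre/V_post
V_post = 43.8 − 3.1·(70/60) = 40.1833
SG_post = 1 + (1.039 − 1)·43.8/40.1833

1.0425


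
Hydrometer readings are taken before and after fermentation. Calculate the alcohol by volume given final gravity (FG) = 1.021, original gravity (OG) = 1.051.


ABV = (OG − FG) · 131.25
ABV = (1.051 − 1.021) · 131.25

3.9375 % ABV


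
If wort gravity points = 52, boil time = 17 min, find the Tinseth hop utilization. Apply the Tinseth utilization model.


U = 1.65·0.000125^(GP/1000) · (1 − e^(−0.04·t))/4.15
bigness = 1.65·0.000125^(52/1000) = 1.0340
boil_factor = (1 − e^(−0.04·17))/4.15 = 0.1189
U = 1.0340 · 0.1189

0.1229


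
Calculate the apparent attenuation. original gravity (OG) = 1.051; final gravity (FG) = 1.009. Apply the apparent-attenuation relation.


AA = (OG − FG)/(OG − 1) · 100
AA = (1.051 − 1.009)/(1.051 − 1) · 100

82.3529 %


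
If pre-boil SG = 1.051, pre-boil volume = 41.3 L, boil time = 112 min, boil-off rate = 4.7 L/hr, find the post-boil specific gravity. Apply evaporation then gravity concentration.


V_post = V_pre − rate·(t/60);  SG_post = 1 + (SG_pre−1)·V_pre/V_post
V_post = 41.3 − 4.7·(112/60) = 32.5267
SG_post = 1 + (1.051 − 1)·41.3/32.5267

1.0648


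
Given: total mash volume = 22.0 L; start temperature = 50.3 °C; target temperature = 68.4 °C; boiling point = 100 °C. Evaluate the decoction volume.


V_dec = V_total·(T_target − T_start)/(T_boil − T_start)
V_dec = 22.0·(68.4 − 50.3)/(100 − 50.3)

8.0121 L


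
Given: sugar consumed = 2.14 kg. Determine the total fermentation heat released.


Q = m_sugar · 590 kJ/kg
Q = 2.14 · 590

1262.6000 kJ


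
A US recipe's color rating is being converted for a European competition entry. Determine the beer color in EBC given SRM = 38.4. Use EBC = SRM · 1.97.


EBC = 38.4 · 1.97

75.6480 EBC


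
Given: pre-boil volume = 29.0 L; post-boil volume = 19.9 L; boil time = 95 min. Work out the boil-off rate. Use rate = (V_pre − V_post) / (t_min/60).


rate = (29.0 − 19.9) / (95/60)

5.7474 L/hr


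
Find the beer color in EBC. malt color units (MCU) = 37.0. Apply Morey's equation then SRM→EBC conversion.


SRM = 1.4922·MCU^0.6859;  EBC = SRM·1.97
SRM = 1.4922·37.0^0.6859 = 17.7606
EBC = 17.7606·1.97

34.9883 EBC


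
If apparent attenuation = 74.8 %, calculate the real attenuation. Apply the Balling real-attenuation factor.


RA = AA · 0.8192
RA = 74.8 · 0.8192

61.2762 %


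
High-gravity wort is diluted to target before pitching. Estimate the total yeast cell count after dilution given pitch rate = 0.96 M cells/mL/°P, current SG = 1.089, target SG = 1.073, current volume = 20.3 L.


V_w = V·((SG_c−1)/(SG_t−1)−1);  °P = 259 − 259/SG_t;  cells = rate·(V+V_w)·°P
V_w = 20.3·((1.089−1)/(1.073−1)−1) = 4.4493
V_final = 20.3 + 4.4493 = 24.7493
°P = 259 − 259/1.073 = 17.6207
cells = 0.96·24.7493·17.6207

418.6560 billion cells


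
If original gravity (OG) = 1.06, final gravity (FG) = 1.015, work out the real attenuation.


AA = (OG−FG)/(OG−1)·100;  RA = AA·0.8192
AA = (1.06 − 1.015)/(1.06 − 1)·100 = 75.0000
RA = 75.0000·0.8192

61.4400 %


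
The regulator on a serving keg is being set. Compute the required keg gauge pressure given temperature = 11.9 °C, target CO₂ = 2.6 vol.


psi = vols/(0.01821 + 0.09011·e^(−0.04·T)) − 14.695
psi = 2.6/(0.01821 + 0.09011·e^(−0.04·11.9)) − 14.695

20.3492 psi


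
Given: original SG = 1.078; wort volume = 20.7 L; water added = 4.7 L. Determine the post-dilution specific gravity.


SG_new = 1 + (SG_old − 1)·V_old/(V_old + V_water)
pts = (1.078 − 1)·1000·20.7/(20.7 + 4.7) = 63.5669
SG_new = 1 + 63.5669/1000

1.0636


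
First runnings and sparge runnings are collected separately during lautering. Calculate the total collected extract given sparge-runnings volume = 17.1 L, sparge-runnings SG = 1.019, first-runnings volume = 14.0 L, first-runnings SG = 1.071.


total = Σ (SG_i − 1)·1000·V_i
first = (1.071 − 1)·1000·14.0 = 994.0000
sparge = (1.019 − 1)·1000·17.1 = 324.9000
total = 994.0000 + 324.9000

1318.9000 gravity·L


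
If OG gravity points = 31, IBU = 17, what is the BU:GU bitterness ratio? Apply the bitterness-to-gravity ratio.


BU:GU = IBU / OG_points
BU:GU = 17 / 31

0.5484


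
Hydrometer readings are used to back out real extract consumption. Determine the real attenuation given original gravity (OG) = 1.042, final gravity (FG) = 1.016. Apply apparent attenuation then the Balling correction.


AA = (OG−FG)/(OG−1)·100;  RA = AA·0.8192
AA = (1.042 − 1.016)/(1.042 − 1)·100 = 61.9048
RA = 61.9048·0.8192

50.7124 %


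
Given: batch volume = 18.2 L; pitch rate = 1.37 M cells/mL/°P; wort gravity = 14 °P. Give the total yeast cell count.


cells (billions) = rate · V_L · °P
cells = 1.37 · 18.2 · 14

349.0760 billion cells


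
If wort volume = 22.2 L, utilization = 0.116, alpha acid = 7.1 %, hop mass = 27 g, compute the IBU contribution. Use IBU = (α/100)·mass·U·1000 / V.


IBU = (7.1/100)·27·0.116·1000 / 22.2

10.0168 IBU


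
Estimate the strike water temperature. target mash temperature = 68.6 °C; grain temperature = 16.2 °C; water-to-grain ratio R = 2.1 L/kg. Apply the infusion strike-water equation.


T_strike = (0.41/R)·(T_mash − T_grain) + T_mash
T_strike = (0.41/2.1)·(68.6 − 16.2) + 68.6

78.8305 °C


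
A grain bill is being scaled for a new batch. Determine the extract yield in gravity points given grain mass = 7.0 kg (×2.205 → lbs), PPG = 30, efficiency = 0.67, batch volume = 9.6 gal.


points = lbs × PPG × eff / vol
lbs = 7.0 × 2.205 = 15.4350
points = 15.4350 × 30 × 0.67 / 9.6

32.3170 points


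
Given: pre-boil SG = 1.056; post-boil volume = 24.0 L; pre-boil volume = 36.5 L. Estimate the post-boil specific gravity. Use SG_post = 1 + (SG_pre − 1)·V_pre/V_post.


pts_pre = (1.056 − 1)·1000 = 56.0000
pts_post = 56.0000·36.5/24.0 = 85.1667
SG_post = 1 + 85.1667/1000

1.0852


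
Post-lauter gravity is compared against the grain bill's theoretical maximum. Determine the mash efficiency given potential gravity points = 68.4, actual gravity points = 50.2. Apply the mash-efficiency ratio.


efficiency = actual / potential × 100
efficiency = 50.2 / 68.4 × 100

73.3918 %


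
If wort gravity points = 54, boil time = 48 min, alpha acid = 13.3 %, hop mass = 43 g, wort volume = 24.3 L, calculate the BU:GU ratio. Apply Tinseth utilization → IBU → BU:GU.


U = 1.65·0.000125^(GP/1000)·(1−e^(−0.04t))/4.15;  IBU = (α/100)·m·U·1000/V;  BU:GU = IBU/GP
U = 1.65·0.000125^(54/1000)·(1−e^(−0.04·48))/4.15 = 0.2088
IBU = (13.3/100)·43·0.2088·1000/24.3 = 49.1509
BU:GU = 49.1509/54

0.9102


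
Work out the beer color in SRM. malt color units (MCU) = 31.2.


SRM = 1.4922 · MCU^0.6859
SRM = 1.4922 · 31.2^0.6859

15.8004 SRM


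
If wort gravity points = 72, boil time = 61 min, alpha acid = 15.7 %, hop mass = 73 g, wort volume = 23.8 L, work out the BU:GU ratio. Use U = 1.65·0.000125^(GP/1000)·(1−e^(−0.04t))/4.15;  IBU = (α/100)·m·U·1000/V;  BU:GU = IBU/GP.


U = 1.65·0.000125^(72/1000)·(1−e^(−0.04·61))/4.15 = 0.1900
IBU = (15.7/100)·73·0.1900·1000/23.8 = 91.5068
BU:GU = 91.5068/72

1.2709


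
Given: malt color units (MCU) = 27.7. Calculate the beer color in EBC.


SRM = 1.4922·MCU^0.6859;  EBC = SRM·1.97
SRM = 1.4922·27.7^0.6859 = 14.5621
EBC = 14.5621·1.97

28.6873 EBC


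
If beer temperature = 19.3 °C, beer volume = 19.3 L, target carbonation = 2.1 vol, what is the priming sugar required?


residual = 14.695·(0.01821 + 0.09011·e^(−0.04·T));  sugar = (target − residual)·4.0·V
residual = 14.695·(0.01821 + 0.09011·e^(−0.04·19.3)) = 0.8795
sugar = (2.1 − 0.8795)·4.0·19.3

94.2243 g


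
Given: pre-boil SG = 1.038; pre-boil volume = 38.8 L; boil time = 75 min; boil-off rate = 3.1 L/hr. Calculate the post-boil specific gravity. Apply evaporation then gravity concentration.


V_post = V_pre − rate·(t/60);  SG_post = 1 + (SG_pre−1)·V_pre/V_post
V_post = 38.8 − 3.1·(75/60) = 34.9250
SG_post = 1 + (1.038 − 1)·38.8/34.9250

1.0422


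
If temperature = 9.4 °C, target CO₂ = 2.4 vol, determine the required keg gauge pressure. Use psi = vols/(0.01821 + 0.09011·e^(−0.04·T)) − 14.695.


psi = 2.4/(0.01821 + 0.09011·e^(−0.04·9.4)) − 14.695

15.2751 psi


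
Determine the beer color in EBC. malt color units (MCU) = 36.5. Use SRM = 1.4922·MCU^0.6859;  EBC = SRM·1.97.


SRM = 1.4922·36.5^0.6859 = 17.5956
EBC = 17.5956·1.97

34.6633 EBC


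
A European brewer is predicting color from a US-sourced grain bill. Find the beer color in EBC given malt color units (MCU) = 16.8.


SRM = 1.4922·MCU^0.6859;  EBC = SRM·1.97
SRM = 1.4922·16.8^0.6859 = 10.3340
EBC = 10.3340·1.97

20.3579 EBC


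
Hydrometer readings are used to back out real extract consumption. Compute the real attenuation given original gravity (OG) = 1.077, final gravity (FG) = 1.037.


AA = (OG−FG)/(OG−1)·100;  RA = AA·0.8192
AA = (1.077 − 1.037)/(1.077 − 1)·100 = 51.9481
RA = 51.9481·0.8192

42.5558 %


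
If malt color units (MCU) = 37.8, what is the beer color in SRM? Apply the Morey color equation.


SRM = 1.4922 · MCU^0.6859
SRM = 1.4922 · 37.8^0.6859

18.0231 SRM


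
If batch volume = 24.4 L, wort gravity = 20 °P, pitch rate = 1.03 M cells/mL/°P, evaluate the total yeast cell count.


cells (billions) = rate · V_L · °P
cells = 1.03 · 24.4 · 20

502.6400 billion cells


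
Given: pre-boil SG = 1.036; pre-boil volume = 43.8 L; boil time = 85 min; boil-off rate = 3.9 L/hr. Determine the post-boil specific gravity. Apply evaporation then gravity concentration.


V_post = V_pre − rate·(t/60);  SG_post = 1 + (SG_pre−1)·V_pre/V_post
V_post = 43.8 − 3.9·(85/60) = 38.2750
SG_post = 1 + (1.036 − 1)·43.8/38.2750

1.0412


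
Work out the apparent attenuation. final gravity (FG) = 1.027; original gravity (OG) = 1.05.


AA = (OG − FG)/(OG − 1) · 100
AA = (1.05 − 1.027)/(1.05 − 1) · 100

46.0000 %


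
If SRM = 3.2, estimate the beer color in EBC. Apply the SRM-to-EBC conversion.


EBC = SRM · 1.97
EBC = 3.2 · 1.97

6.3040 EBC


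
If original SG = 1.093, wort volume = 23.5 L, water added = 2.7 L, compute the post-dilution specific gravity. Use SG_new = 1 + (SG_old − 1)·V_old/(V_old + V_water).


pts = (1.093 − 1)·1000·23.5/(23.5 + 2.7) = 83.4160
SG_new = 1 + 83.4160/1000

1.0834


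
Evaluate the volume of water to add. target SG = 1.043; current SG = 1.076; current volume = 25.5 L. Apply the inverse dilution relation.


V_water = V·((SG_curr − 1)/(SG_target − 1) − 1)
V_water = 25.5·((1.076 − 1)/(1.043 − 1) − 1)

19.5698 L


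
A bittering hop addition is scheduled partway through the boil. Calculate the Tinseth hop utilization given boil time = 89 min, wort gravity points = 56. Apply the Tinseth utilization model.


U = 1.65·0.000125^(GP/1000) · (1 − e^(−0.04·t))/4.15
bigness = 1.65·0.000125^(56/1000) = 0.9975
boil_factor = (1 − e^(−0.04·89))/4.15 = 0.2341
U = 0.9975 · 0.2341

0.2335


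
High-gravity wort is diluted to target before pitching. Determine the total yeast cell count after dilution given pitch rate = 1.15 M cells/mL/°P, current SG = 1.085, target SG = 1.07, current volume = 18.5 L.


V_w = V·((SG_c−1)/(SG_t−1)−1);  °P = 259 − 259/SG_t;  cells = rate·(V+V_w)·°P
V_w = 18.5·((1.085−1)/(1.07−1)−1) = 3.9643
V_final = 18.5 + 3.9643 = 22.4643
°P = 259 − 259/1.07 = 16.9439
cells = 1.15·22.4643·16.9439

437.7282 billion cells


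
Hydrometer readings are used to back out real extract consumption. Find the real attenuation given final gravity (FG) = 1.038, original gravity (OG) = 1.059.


AA = (OG−FG)/(OG−1)·100;  RA = AA·0.8192
AA = (1.059 − 1.038)/(1.059 − 1)·100 = 35.5932
RA = 35.5932·0.8192

29.1580 %


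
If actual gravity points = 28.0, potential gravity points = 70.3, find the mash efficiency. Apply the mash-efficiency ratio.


efficiency = actual / potential × 100
efficiency = 28.0 / 70.3 × 100

39.8293 %


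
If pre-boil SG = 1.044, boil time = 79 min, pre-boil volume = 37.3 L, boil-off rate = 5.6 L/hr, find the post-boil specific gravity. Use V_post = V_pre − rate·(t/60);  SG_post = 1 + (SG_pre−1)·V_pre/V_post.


V_post = 37.3 − 5.6·(79/60) = 29.9267
SG_post = 1 + (1.044 − 1)·37.3/29.9267

1.0548


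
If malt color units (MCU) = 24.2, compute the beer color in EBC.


SRM = 1.4922·MCU^0.6859;  EBC = SRM·1.97
SRM = 1.4922·24.2^0.6859 = 13.2735
EBC = 13.2735·1.97

26.1488 EBC


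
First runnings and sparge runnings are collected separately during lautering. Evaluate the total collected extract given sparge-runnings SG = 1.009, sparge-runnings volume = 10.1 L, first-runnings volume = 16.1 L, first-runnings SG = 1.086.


total = Σ (SG_i − 1)·1000·V_i
first = (1.086 − 1)·1000·16.1 = 1384.6000
sparge = (1.009 − 1)·1000·10.1 = 90.9000
total = 1384.6000 + 90.9000

1475.5000 gravity·L


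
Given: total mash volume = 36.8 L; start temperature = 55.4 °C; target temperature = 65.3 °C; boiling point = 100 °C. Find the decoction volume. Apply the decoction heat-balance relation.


V_dec = V_total·(T_target − T_start)/(T_boil − T_start)
V_dec = 36.8·(65.3 − 55.4)/(100 − 55.4)

8.1686 L


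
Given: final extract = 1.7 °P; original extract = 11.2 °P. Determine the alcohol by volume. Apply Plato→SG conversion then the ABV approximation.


SG = 259/(259 − P);  ABV = (OG − FG)·131.25
OG = 259/(259 − 11.2) = 1.0452
FG = 259/(259 − 1.7) = 1.0066
ABV = (1.0452 − 1.0066)·131.25

5.0650 % ABV


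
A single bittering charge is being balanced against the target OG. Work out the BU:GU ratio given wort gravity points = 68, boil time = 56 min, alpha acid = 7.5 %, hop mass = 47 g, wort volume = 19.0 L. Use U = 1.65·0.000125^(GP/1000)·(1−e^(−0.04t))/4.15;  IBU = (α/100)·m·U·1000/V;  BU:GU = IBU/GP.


U = 1.65·0.000125^(68/1000)·(1−e^(−0.04·56))/4.15 = 0.1928
IBU = (7.5/100)·47·0.1928·1000/19.0 = 35.7722
BU:GU = 35.7722/68

0.5261


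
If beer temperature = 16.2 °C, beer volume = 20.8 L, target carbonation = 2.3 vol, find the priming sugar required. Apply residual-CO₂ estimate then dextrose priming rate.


residual = 14.695·(0.01821 + 0.09011·e^(−0.04·T));  sugar = (target − residual)·4.0·V
residual = 14.695·(0.01821 + 0.09011·e^(−0.04·16.2)) = 0.9603
sugar = (2.3 − 0.9603)·4.0·20.8

111.4668 g


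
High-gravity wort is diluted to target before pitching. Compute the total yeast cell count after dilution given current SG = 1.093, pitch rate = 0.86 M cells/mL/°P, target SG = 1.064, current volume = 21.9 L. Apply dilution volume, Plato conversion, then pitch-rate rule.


V_w = V·((SG_c−1)/(SG_t−1)−1);  °P = 259 − 259/SG_t;  cells = rate·(V+V_w)·°P
V_w = 21.9·((1.093−1)/(1.064−1)−1) = 9.9234
V_final = 21.9 + 9.9234 = 31.8234
°P = 259 − 259/1.064 = 15.5789
cells = 0.86·31.8234·15.5789

426.3671 billion cells


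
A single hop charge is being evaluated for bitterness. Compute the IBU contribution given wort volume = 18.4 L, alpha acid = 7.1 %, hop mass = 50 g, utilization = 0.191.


IBU = (α/100)·mass·U·1000 / V
IBU = (7.1/100)·50·0.191·1000 / 18.4

36.8505 IBU


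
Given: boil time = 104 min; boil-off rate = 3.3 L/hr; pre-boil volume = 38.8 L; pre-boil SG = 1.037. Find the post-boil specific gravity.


V_post = V_pre − rate·(t/60);  SG_post = 1 + (SG_pre−1)·V_pre/V_post
V_post = 38.8 − 3.3·(104/60) = 33.0800
SG_post = 1 + (1.037 − 1)·38.8/33.0800

1.0434


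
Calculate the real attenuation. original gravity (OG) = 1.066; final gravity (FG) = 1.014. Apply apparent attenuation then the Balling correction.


AA = (OG−FG)/(OG−1)·100;  RA = AA·0.8192
AA = (1.066 − 1.014)/(1.066 − 1)·100 = 78.7879
RA = 78.7879·0.8192

64.5430 %


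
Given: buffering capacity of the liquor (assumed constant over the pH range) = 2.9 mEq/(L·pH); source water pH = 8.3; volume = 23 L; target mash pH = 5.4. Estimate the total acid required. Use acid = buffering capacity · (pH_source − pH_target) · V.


acid = 2.9 · (8.3 − 5.4) · 23

193.4300 mEq


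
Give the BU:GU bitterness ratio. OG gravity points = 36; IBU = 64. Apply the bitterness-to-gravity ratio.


BU:GU = IBU / OG_points
BU:GU = 64 / 36

1.7778


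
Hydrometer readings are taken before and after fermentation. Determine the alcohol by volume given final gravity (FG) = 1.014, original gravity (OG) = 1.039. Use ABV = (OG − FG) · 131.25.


ABV = (1.039 − 1.014) · 131.25

3.2812 % ABV


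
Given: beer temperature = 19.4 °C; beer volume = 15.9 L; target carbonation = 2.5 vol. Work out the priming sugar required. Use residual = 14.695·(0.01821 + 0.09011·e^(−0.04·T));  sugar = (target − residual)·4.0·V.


residual = 14.695·(0.01821 + 0.09011·e^(−0.04·19.4)) = 0.8770
sugar = (2.5 − 0.8770)·4.0·15.9

103.2206 g


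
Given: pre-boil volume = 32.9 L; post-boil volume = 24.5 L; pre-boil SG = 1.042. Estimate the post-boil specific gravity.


SG_post = 1 + (SG_pre − 1)·V_pre/V_post
pts_pre = (1.042 − 1)·1000 = 42.0000
pts_post = 42.0000·32.9/24.5 = 56.4000
SG_post = 1 + 56.4000/1000

1.0564


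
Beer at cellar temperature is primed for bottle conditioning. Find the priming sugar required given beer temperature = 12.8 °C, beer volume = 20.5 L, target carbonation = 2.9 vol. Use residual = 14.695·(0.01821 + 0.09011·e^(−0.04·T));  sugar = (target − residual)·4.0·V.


residual = 14.695·(0.01821 + 0.09011·e^(−0.04·12.8)) = 1.0612
sugar = (2.9 − 1.0612)·4.0·20.5

150.7846 g


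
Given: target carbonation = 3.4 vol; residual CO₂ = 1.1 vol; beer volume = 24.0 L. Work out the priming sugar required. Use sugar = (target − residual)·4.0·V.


sugar = (3.4 − 1.1)·4.0·24.0

220.8000 g


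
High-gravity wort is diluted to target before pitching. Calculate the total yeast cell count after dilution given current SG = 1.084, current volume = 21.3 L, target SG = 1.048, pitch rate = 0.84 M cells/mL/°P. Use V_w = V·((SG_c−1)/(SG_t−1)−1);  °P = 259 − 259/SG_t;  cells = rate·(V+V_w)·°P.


V_w = 21.3·((1.084−1)/(1.048−1)−1) = 15.9750
V_final = 21.3 + 15.9750 = 37.2750
°P = 259 − 259/1.048 = 11.8626
cells = 0.84·37.2750·11.8626

371.4297 billion cells


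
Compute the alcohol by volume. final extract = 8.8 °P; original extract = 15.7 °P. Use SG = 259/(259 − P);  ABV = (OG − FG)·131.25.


OG = 259/(259 − 15.7) = 1.0645
FG = 259/(259 − 8.8) = 1.0352
ABV = (1.0645 − 1.0352)·131.25

3.8532 % ABV


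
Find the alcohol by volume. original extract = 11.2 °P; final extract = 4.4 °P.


SG = 259/(259 − P);  ABV = (OG − FG)·131.25
OG = 259/(259 − 11.2) = 1.0452
FG = 259/(259 − 4.4) = 1.0173
ABV = (1.0452 − 1.0173)·131.25

3.6639 % ABV


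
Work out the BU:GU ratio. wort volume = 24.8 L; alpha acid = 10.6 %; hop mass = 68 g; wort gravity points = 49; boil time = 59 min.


U = 1.65·0.000125^(GP/1000)·(1−e^(−0.04t))/4.15;  IBU = (α/100)·m·U·1000/V;  BU:GU = IBU/GP
U = 1.65·0.000125^(49/1000)·(1−e^(−0.04·59))/4.15 = 0.2318
IBU = (10.6/100)·68·0.2318·1000/24.8 = 67.3712
BU:GU = 67.3712/49

1.3749


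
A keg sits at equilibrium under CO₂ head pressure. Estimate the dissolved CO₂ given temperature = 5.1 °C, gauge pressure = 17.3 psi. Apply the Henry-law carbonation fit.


vols = (P + 14.695)·(0.01821 + 0.09011·e^(−0.04·T))
vols = (17.3 + 14.695)·(0.01821 + 0.09011·e^(−0.04·5.1))

2.9337 volumes


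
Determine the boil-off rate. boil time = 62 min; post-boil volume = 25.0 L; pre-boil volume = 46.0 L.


rate = (V_pre − V_post) / (t_min/60)
rate = (46.0 − 25.0) / (62/60)

20.3226 L/hr


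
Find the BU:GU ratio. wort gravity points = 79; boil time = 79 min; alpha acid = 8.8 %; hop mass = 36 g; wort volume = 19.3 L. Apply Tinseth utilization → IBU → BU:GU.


U = 1.65·0.000125^(GP/1000)·(1−e^(−0.04t))/4.15;  IBU = (α/100)·m·U·1000/V;  BU:GU = IBU/GP
U = 1.65·0.000125^(79/1000)·(1−e^(−0.04·79))/4.15 = 0.1872
IBU = (8.8/100)·36·0.1872·1000/19.3 = 30.7250
BU:GU = 30.7250/79

0.3889


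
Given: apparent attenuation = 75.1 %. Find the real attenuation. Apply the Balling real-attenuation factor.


RA = AA · 0.8192
RA = 75.1 · 0.8192

61.5219 %


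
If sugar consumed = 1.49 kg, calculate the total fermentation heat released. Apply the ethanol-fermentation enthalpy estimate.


Q = m_sugar · 590 kJ/kg
Q = 1.49 · 590

879.1000 kJ


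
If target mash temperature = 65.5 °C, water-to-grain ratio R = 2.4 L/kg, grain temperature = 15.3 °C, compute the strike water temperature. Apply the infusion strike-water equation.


T_strike = (0.41/R)·(T_mash − T_grain) + T_mash
T_strike = (0.41/2.4)·(65.5 − 15.3) + 65.5

74.0758 °C


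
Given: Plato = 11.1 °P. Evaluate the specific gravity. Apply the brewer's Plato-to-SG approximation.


SG = 259/(259 − P)
SG = 259/(259 − 11.1)

1.0448


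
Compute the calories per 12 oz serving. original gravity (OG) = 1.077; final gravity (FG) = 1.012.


ABW = (OG−FG)·131.25·0.79/FG;  °P = 259 − 259/SG (for OG→OE and FG→AE);  RE = 0.1808·OE + 0.8192·AE;  Cal = (6.9·ABW + 4·(RE−0.1))·FG·3.55
ABW = (1.077 − 1.012)·131.25·0.79/1.012 = 6.6598
OE = 259 − 259/1.077 = 18.5172 °P
AE = 259 − 259/1.012 = 3.0711 °P
RE = 0.1808·18.5172 + 0.8192·3.0711 = 5.8638 °P
Cal = (6.9·6.6598 + 4·(5.8638−0.1))·1.012·3.55

247.9166 kcal


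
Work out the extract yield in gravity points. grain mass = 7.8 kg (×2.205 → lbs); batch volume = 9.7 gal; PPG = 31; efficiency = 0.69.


points = lbs × PPG × eff / vol
lbs = 7.8 × 2.205 = 17.1990
points = 17.1990 × 31 × 0.69 / 9.7

37.9265 points


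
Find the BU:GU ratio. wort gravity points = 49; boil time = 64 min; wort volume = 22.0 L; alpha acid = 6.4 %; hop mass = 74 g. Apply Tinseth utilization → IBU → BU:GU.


U = 1.65·0.000125^(GP/1000)·(1−e^(−0.04t))/4.15;  IBU = (α/100)·m·U·1000/V;  BU:GU = IBU/GP
U = 1.65·0.000125^(49/1000)·(1−e^(−0.04·64))/4.15 = 0.2362
IBU = (6.4/100)·74·0.2362·1000/22.0 = 50.8431
BU:GU = 50.8431/49

1.0376


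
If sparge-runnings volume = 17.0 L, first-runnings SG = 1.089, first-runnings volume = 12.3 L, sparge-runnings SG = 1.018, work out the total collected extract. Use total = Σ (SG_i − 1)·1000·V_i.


first = (1.089 − 1)·1000·12.3 = 1094.7000
sparge = (1.018 − 1)·1000·17.0 = 306.0000
total = 1094.7000 + 306.0000

1400.7000 gravity·L


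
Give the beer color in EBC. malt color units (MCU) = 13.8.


SRM = 1.4922·MCU^0.6859;  EBC = SRM·1.97
SRM = 1.4922·13.8^0.6859 = 9.0296
EBC = 9.0296·1.97

17.7884 EBC


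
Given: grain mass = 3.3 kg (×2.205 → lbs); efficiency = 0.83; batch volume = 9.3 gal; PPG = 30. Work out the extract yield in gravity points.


points = lbs × PPG × eff / vol
lbs = 3.3 × 2.205 = 7.2765
points = 7.2765 × 30 × 0.83 / 9.3

19.4822 points


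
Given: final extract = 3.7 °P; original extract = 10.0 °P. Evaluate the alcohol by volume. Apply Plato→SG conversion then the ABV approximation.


SG = 259/(259 − P);  ABV = (OG − FG)·131.25
OG = 259/(259 − 10.0) = 1.0402
FG = 259/(259 − 3.7) = 1.0145
ABV = (1.0402 − 1.0145)·131.25

3.3689 % ABV


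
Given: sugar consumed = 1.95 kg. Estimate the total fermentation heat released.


Q = m_sugar · 590 kJ/kg
Q = 1.95 · 590

1150.5000 kJ


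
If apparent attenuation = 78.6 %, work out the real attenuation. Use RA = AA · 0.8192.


RA = 78.6 · 0.8192

64.3891 %


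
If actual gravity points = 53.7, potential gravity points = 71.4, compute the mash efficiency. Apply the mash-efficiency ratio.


efficiency = actual / potential × 100
efficiency = 53.7 / 71.4 × 100

75.2101 %


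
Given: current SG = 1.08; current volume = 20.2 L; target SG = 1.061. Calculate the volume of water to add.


V_water = V·((SG_curr − 1)/(SG_target − 1) − 1)
V_water = 20.2·((1.08 − 1)/(1.061 − 1) − 1)

6.2918 L


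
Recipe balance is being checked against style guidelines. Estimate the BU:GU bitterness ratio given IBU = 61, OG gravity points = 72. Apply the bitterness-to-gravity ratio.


BU:GU = IBU / OG_points
BU:GU = 61 / 72

0.8472


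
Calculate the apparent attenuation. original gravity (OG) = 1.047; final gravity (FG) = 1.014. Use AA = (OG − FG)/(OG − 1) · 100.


AA = (1.047 − 1.014)/(1.047 − 1) · 100

70.2128 %


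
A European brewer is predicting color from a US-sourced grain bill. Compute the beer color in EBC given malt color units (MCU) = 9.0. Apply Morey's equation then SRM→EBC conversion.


SRM = 1.4922·MCU^0.6859;  EBC = SRM·1.97
SRM = 1.4922·9.0^0.6859 = 6.7351
EBC = 6.7351·1.97

13.2681 EBC


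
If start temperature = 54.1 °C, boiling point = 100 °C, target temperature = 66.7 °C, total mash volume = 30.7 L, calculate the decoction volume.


V_dec = V_total·(T_target − T_start)/(T_boil − T_start)
V_dec = 30.7·(66.7 − 54.1)/(100 − 54.1)

8.4275 L


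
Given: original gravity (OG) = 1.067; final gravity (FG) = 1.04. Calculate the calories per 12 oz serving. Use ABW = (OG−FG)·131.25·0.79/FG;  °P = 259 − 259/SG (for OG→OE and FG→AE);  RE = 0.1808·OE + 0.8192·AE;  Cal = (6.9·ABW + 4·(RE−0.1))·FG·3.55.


ABW = (1.067 − 1.04)·131.25·0.79/1.04 = 2.6919
OE = 259 − 259/1.067 = 16.2634 °P
AE = 259 − 259/1.04 = 9.9615 °P
RE = 0.1808·16.2634 + 0.8192·9.9615 = 11.1009 °P
Cal = (6.9·2.6919 + 4·(11.1009−0.1))·1.04·3.55

231.0367 kcal


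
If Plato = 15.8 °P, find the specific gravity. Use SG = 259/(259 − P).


SG = 259/(259 − 15.8)

1.0650


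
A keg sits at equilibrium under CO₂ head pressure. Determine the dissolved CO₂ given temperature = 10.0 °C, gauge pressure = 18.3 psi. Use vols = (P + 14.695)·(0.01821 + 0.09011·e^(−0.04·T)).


vols = (18.3 + 14.695)·(0.01821 + 0.09011·e^(−0.04·10.0))

2.5938 volumes


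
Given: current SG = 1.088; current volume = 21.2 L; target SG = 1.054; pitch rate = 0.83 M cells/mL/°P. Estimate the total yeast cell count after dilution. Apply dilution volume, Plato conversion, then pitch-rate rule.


V_w = V·((SG_c−1)/(SG_t−1)−1);  °P = 259 − 259/SG_t;  cells = rate·(V+V_w)·°P
V_w = 21.2·((1.088−1)/(1.054−1)−1) = 13.3481
V_final = 21.2 + 13.3481 = 34.5481
°P = 259 − 259/1.054 = 13.2694
cells = 0.83·34.5481·13.2694

380.5010 billion cells


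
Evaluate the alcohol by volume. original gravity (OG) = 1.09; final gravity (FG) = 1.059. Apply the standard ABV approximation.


ABV = (OG − FG) · 131.25
ABV = (1.09 − 1.059) · 131.25

4.0688 % ABV


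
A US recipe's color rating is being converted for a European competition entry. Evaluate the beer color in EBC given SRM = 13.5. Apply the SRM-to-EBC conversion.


EBC = SRM · 1.97
EBC = 13.5 · 1.97

26.5950 EBC


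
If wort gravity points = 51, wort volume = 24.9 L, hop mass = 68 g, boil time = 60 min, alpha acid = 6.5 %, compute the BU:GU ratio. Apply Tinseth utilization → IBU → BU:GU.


U = 1.65·0.000125^(GP/1000)·(1−e^(−0.04t))/4.15;  IBU = (α/100)·m·U·1000/V;  BU:GU = IBU/GP
U = 1.65·0.000125^(51/1000)·(1−e^(−0.04·60))/4.15 = 0.2286
IBU = (6.5/100)·68·0.2286·1000/24.9 = 40.5789
BU:GU = 40.5789/51

0.7957


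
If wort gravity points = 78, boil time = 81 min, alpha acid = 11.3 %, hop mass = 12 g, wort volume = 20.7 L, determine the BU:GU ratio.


U = 1.65·0.000125^(GP/1000)·(1−e^(−0.04t))/4.15;  IBU = (α/100)·m·U·1000/V;  BU:GU = IBU/GP
U = 1.65·0.000125^(78/1000)·(1−e^(−0.04·81))/4.15 = 0.1895
IBU = (11.3/100)·12·0.1895·1000/20.7 = 12.4146
BU:GU = 12.4146/78

0.1592


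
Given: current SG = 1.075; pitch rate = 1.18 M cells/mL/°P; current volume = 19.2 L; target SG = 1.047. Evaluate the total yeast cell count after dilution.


V_w = V·((SG_c−1)/(SG_t−1)−1);  °P = 259 − 259/SG_t;  cells = rate·(V+V_w)·°P
V_w = 19.2·((1.075−1)/(1.047−1)−1) = 11.4383
V_final = 19.2 + 11.4383 = 30.6383
°P = 259 − 259/1.047 = 11.6266
cells = 1.18·30.6383·11.6266

420.3370 billion cells


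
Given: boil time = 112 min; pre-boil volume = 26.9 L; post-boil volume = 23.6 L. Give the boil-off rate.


rate = (V_pre − V_post) / (t_min/60)
rate = (26.9 − 23.6) / (112/60)

1.7679 L/hr


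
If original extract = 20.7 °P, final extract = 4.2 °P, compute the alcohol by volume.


SG = 259/(259 − P);  ABV = (OG − FG)·131.25
OG = 259/(259 − 20.7) = 1.0869
FG = 259/(259 − 4.2) = 1.0165
ABV = (1.0869 − 1.0165)·131.25

9.2376 % ABV


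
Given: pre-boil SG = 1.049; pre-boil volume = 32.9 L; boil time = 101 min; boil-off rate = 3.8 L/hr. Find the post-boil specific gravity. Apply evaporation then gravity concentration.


V_post = V_pre − rate·(t/60);  SG_post = 1 + (SG_pre−1)·V_pre/V_post
V_post = 32.9 − 3.8·(101/60) = 26.5033
SG_post = 1 + (1.049 − 1)·32.9/26.5033

1.0608


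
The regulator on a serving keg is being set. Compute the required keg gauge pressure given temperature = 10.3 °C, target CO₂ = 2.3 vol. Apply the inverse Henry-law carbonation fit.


psi = vols/(0.01821 + 0.09011·e^(−0.04·T)) − 14.695
psi = 2.3/(0.01821 + 0.09011·e^(−0.04·10.3)) − 14.695

14.8330 psi


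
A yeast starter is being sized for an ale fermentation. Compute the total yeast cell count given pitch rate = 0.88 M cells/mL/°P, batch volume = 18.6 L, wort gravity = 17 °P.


cells (billions) = rate · V_L · °P
cells = 0.88 · 18.6 · 17

278.2560 billion cells


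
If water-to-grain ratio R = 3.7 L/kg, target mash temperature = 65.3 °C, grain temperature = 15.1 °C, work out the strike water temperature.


T_strike = (0.41/R)·(T_mash − T_grain) + T_mash
T_strike = (0.41/3.7)·(65.3 − 15.1) + 65.3

70.8627 °C


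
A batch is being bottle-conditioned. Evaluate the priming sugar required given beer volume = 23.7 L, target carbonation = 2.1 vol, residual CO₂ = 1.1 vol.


sugar = (target − residual)·4.0·V
sugar = (2.1 − 1.1)·4.0·23.7

94.8000 g
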